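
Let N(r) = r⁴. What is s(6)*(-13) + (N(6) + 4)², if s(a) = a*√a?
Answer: 1690000 - 78*√6 ≈ 1.6898e+6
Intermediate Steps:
s(a) = a^(3/2)
s(6)*(-13) + (N(6) + 4)² = 6^(3/2)*(-13) + (6⁴ + 4)² = (6*√6)*(-13) + (1296 + 4)² = -78*√6 + 1300² = -78*√6 + 1690000 = 1690000 - 78*√6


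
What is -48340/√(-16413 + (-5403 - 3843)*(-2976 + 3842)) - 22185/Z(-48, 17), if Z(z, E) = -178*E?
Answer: 1305/178 + 48340*I*√8023449/8023449 ≈ 7.3315 + 17.066*I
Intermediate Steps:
-48340/√(-16413 + (-5403 - 3843)*(-2976 + 3842)) - 22185/Z(-48, 17) = -48340/√(-16413 + (-5403 - 3843)*(-2976 + 3842)) - 22185/((-178*17)) = -48340/√(-16413 - 9246*866) - 22185/(-3026) = -48340/√(-16413 - 8007036) - 22185*(-1/3026) = -48340*(-I*√8023449/8023449) + 1305/178 = -(-48340)*I*√8023449/8023449 + 1305/178 = 48340*I*√8023449/8023449 + 1305/178 = 1305/178 + 48340*I*√8023449/8023449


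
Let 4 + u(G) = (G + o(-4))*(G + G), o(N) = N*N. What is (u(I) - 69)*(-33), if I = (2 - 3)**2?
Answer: 1287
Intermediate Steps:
I = 1 (I = (-1)**2 = 1)
o(N) = N**2
u(G) = -4 + 2*G*(16 + G) (u(G) = -4 + (G + (-4)**2)*(G + G) = -4 + (G + 16)*(2*G) = -4 + (16 + G)*(2*G) = -4 + 2*G*(16 + G))
(u(I) - 69)*(-33) = ((-4 + 2*1**2 + 32*1) - 69)*(-33) = ((-4 + 2*1 + 32) - 69)*(-33) = ((-4 + 2 + 32) - 69)*(-33) = (30 - 69)*(-33) = -39*(-33) = 1287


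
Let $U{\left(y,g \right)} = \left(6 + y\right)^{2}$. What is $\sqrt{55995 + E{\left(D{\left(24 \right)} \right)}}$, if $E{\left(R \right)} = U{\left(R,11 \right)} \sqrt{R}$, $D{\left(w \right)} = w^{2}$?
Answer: $\sqrt{8185371} \approx 2861.0$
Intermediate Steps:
$E{\left(R \right)} = \sqrt{R} \left(6 + R\right)^{2}$ ($E{\left(R \right)} = \left(6 + R\right)^{2} \sqrt{R} = \sqrt{R} \left(6 + R\right)^{2}$)
$\sqrt{55995 + E{\left(D{\left(24 \right)} \right)}} = \sqrt{55995 + \sqrt{24^{2}} \left(6 + 24^{2}\right)^{2}} = \sqrt{55995 + \sqrt{576} \left(6 + 576\right)^{2}} = \sqrt{55995 + 24 \cdot 582^{2}} = \sqrt{55995 + 24 \cdot 338724} = \sqrt{55995 + 8129376} = \sqrt{8185371}$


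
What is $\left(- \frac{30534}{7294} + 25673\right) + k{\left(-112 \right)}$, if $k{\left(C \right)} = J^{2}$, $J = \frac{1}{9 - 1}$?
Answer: $\frac{855901449}{33344} \approx 25669.0$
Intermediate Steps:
$J = \frac{1}{8} \approx 0.125$
$k{\left(C \right)} = \frac{1}{64}$ ($k{\left(C \right)} = \left(\frac{1}{8}\right)^{2} = \frac{1}{64}$)
$\left(- \frac{30534}{7294} + 25673\right) + k{\left(-112 \right)} = \left(- \frac{30534}{7294} + 25673\right) + \frac{1}{64} = \left(\left(-30534\right) \frac{1}{7294} + 25673\right) + \frac{1}{64} = \left(- \frac{2181}{521} + 25673\right) + \frac{1}{64} = \frac{13373452}{521} + \frac{1}{64} = \frac{855901449}{33344}$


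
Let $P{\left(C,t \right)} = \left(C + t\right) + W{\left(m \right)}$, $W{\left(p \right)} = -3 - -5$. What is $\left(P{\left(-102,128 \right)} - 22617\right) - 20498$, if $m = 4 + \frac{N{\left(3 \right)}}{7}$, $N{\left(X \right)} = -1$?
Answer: $-43087$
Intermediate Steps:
$m = \frac{27}{7}$ ($m = 4 - \frac{1}{7} = \frac{27}{7} \approx 3.8571$)
$W{\left(p \right)} = 2$ ($W{\left(p \right)} = -3 + 5 = 2$)
$P{\left(C,t \right)} = 2 + C + t$ ($P{\left(C,t \right)} = \left(C + t\right) + 2 = 2 + C + t$)
$\left(P{\left(-102,128 \right)} - 22617\right) - 20498 = \left(\left(2 - 102 + 128\right) - 22617\right) - 20498 = \left(28 - 22617\right) - 20498 = -22589 - 20498 = -43087$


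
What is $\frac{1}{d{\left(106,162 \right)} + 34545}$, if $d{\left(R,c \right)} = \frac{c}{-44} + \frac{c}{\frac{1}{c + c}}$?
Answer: $\frac{22}{1914645} \approx 1.149 \cdot 10^{-5}$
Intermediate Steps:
$d{\left(R,c \right)} = 2 c^{2} - \frac{c}{44}$ ($d{\left(R,c \right)} = c \left(- \frac{1}{44}\right) + \frac{c}{\frac{1}{2 c}} = - \frac{c}{44} + \frac{c}{\frac{1}{2} \frac{1}{c}} = - \frac{c}{44} + c 2 c = - \frac{c}{44} + 2 c^{2} = 2 c^{2} - \frac{c}{44}$)
$\frac{1}{d{\left(106,162 \right)} + 34545} = \frac{1}{\frac{1}{44} \cdot 162 \left(-1 + 88 \cdot 162\right) + 34545} = \frac{1}{\frac{1}{44} \cdot 162 \left(-1 + 14256\right) + 34545} = \frac{1}{\frac{1}{44} \cdot 162 \cdot 14255 + 34545} = \frac{1}{\frac{1154655}{22} + 34545} = \frac{1}{\frac{1914645}{22}} = \frac{22}{1914645}$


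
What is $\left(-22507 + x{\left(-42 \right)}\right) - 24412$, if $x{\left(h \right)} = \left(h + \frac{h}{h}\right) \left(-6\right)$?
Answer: $-46673$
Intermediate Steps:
$x{\left(h \right)} = -6 - 6 h$ ($x{\left(h \right)} = \left(h + 1\right) \left(-6\right) = \left(1 + h\right) \left(-6\right) = -6 - 6 h$)
$\left(-22507 + x{\left(-42 \right)}\right) - 24412 = \left(-22507 - -246\right) - 24412 = \left(-22507 + \left(-6 + 252\right)\right) - 24412 = \left(-22507 + 246\right) - 24412 = -22261 - 24412 = -46673$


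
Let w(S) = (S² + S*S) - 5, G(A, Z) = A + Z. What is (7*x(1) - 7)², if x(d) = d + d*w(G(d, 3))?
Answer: 35721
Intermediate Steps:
w(S) = -5 + 2*S² (w(S) = (S² + S²) - 5 = 2*S² - 5 = -5 + 2*S²)
x(d) = d + d*(-5 + 2*(3 + d)²) (x(d) = d + d*(-5 + 2*(d + 3)²) = d + d*(-5 + 2*(3 + d)²))
(7*x(1) - 7)² = (7*(2*1*(-2 + (3 + 1)²)) - 7)² = (7*(2*1*(-2 + 4²)) - 7)² = (7*(2*1*(-2 + 16)) - 7)² = (7*(2*1*14) - 7)² = (7*28 - 7)² = (196 - 7)² = 189² = 35721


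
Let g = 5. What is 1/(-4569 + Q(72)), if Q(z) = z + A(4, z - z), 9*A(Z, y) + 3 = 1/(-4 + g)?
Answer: -9/40475 ≈ -0.00022236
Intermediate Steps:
A(Z, y) = -2/9 (A(Z, y) = -⅓ + 1/(9*(-4 + 5)) = -⅓ + (⅑)/1 = -⅓ + (⅑)*1 = -⅓ + ⅑ = -2/9)
Q(z) = -2/9 + z (Q(z) = z - 2/9 = -2/9 + z)
1/(-4569 + Q(72)) = 1/(-4569 + (-2/9 + 72)) = 1/(-4569 + 646/9) = 1/(-40475/9) = -9/40475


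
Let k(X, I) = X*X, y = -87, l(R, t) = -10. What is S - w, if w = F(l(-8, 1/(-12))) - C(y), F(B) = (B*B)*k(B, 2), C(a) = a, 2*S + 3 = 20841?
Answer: 332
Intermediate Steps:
S = 10419 (S = -3/2 + (½)*20841 = -3/2 + 20841/2 = 10419)
k(X, I) = X²
F(B) = B⁴ (F(B) = (B*B)*B² = B²*B² = B⁴)
w = 10087 (w = (-10)⁴ - 1*(-87) = 10000 + 87 = 10087)
S - w = 10419 - 1*10087 = 10419 - 10087 = 332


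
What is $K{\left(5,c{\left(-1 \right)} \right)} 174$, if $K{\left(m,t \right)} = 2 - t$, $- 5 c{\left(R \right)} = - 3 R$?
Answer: $\frac{2262}{5} \approx 452.4$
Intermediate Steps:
$c{\left(R \right)} = \frac{3 R}{5}$ ($c{\left(R \right)} = - \frac{\left(-3\right) R}{5} = \frac{3 R}{5}$)
$K{\left(5,c{\left(-1 \right)} \right)} 174 = \left(2 - \frac{3}{5} \left(-1\right)\right) 174 = \left(2 - - \frac{3}{5}\right) 174 = \left(2 + \frac{3}{5}\right) 174 = \frac{13}{5} \cdot 174 = \frac{2262}{5}$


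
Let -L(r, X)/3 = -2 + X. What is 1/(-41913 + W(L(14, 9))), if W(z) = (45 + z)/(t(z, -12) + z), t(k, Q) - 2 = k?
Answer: -5/209568 ≈ -2.3859e-5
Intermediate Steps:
L(r, X) = 6 - 3*X (L(r, X) = -3*(-2 + X) = 6 - 3*X)
t(k, Q) = 2 + k
W(z) = (45 + z)/(2 + 2*z) (W(z) = (45 + z)/((2 + z) + z) = (45 + z)/(2 + 2*z))
1/(-41913 + W(L(14, 9))) = 1/(-41913 + (45 + (6 - 3*9))/(2*(1 + (6 - 3*9)))) = 1/(-41913 + (45 + (6 - 27))/(2*(1 + (6 - 27)))) = 1/(-41913 + (45 - 21)/(2*(1 - 21))) = 1/(-41913 + (½)*24/(-20)) = 1/(-41913 + (½)*(-1/20)*24) = 1/(-41913 - ⅗) = 1/(-209568/5) = -5/209568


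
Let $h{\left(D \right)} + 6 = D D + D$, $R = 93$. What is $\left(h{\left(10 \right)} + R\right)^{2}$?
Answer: $38809$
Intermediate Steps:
$h{\left(D \right)} = -6 + D + D^{2}$ ($h{\left(D \right)} = -6 + \left(D D + D\right) = -6 + \left(D^{2} + D\right) = -6 + \left(D + D^{2}\right) = -6 + D + D^{2}$)
$\left(h{\left(10 \right)} + R\right)^{2} = \left(\left(-6 + 10 + 10^{2}\right) + 93\right)^{2} = \left(\left(-6 + 10 + 100\right) + 93\right)^{2} = \left(104 + 93\right)^{2} = 197^{2} = 38809$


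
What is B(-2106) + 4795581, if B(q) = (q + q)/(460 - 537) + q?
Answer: 369101787/77 ≈ 4.7935e+6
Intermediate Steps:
B(q) = 75*q/77 (B(q) = (2*q)/(-77) + q = (2*q)*(-1/77) + q = -2*q/77 + q = 75*q/77)
B(-2106) + 4795581 = (75/77)*(-2106) + 4795581 = -157950/77 + 4795581 = 369101787/77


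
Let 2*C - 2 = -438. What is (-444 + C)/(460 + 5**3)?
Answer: -662/585 ≈ -1.1316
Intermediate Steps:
C = -218 (C = 1 + (1/2)*(-438) = 1 - 219 = -218)
(-444 + C)/(460 + 5**3) = (-444 - 218)/(460 + 5**3) = -662/(460 + 125) = -662/585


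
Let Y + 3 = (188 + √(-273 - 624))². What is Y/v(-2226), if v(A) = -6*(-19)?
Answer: 17222/57 + 188*I*√897/57 ≈ 302.14 + 98.782*I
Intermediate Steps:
v(A) = 114
Y = -3 + (188 + I*√897)² (Y = -3 + (188 + √(-273 - 624))² = -3 + (188 + √(-897))² = -3 + (188 + I*√897)² ≈ 34444.0 + 11261.0*I)
Y/v(-2226) = (34444 + 376*I*√897)/114 = (34444 + 376*I*√897)*(1/114) = 17222/57 + 188*I*√897/57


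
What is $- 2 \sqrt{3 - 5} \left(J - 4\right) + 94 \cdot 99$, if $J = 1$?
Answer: $9306 + 6 i \sqrt{2} \approx 9306.0 + 8.4853 i$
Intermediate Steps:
$- 2 \sqrt{3 - 5} \left(J - 4\right) + 94 \cdot 99 = - 2 \sqrt{3 - 5} \left(1 - 4\right) + 94 \cdot 99 = - 2 \sqrt{-2} \left(1 - 4\right) + 9306 = - 2 i \sqrt{2} \left(-3\right) + 9306 = 6 i \sqrt{2} + 9306 = 9306 + 6 i \sqrt{2}$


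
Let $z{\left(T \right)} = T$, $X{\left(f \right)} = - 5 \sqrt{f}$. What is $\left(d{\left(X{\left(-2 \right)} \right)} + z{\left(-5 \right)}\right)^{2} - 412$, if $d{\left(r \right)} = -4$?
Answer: $-331$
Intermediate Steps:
$\left(d{\left(X{\left(-2 \right)} \right)} + z{\left(-5 \right)}\right)^{2} - 412 = \left(-4 - 5\right)^{2} - 412 = \left(-9\right)^{2} - 412 = 81 - 412 = -331$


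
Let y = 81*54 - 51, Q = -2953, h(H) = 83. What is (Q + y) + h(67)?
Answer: 1453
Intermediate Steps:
y = 4323 (y = 4374 - 51 = 4323)
(Q + y) + h(67) = (-2953 + 4323) + 83 = 1370 + 83 = 1453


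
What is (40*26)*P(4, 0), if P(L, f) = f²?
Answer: 0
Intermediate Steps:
(40*26)*P(4, 0) = (40*26)*0² = 1040*0 = 0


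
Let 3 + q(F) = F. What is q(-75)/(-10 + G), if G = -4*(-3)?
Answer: -39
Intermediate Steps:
q(F) = -3 + F
G = 12 (G = -2*(-6) = 12)
q(-75)/(-10 + G) = (-3 - 75)/(-10 + 12) = -78/2 = -78*½ = -39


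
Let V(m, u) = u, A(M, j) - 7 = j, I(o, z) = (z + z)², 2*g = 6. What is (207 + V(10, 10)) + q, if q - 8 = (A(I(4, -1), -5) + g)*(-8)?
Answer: 185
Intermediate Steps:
g = 3 (g = (½)*6 = 3)
I(o, z) = 4*z² (I(o, z) = (2*z)² = 4*z²)
A(M, j) = 7 + j
q = -32 (q = 8 + ((7 - 5) + 3)*(-8) = 8 + (2 + 3)*(-8) = 8 + 5*(-8) = 8 - 40 = -32)
(207 + V(10, 10)) + q = (207 + 10) - 32 = 217 - 32 = 185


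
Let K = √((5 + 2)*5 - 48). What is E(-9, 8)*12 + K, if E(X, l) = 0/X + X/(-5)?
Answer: 108/5 + I*√13 ≈ 21.6 + 3.6056*I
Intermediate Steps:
E(X, l) = -X/5 (E(X, l) = 0 + X*(-⅕) = 0 - X/5 = -X/5)
K = I*√13 (K = √(7*5 - 48) = √(35 - 48) = √(-13) = I*√13 ≈ 3.6056*I)
E(-9, 8)*12 + K = -⅕*(-9)*12 + I*√13 = (9/5)*12 + I*√13 = 108/5 + I*√13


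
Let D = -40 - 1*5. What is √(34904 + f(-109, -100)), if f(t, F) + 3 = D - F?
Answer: 6*√971 ≈ 186.97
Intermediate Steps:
D = -45 (D = -40 - 5 = -45)
f(t, F) = -48 - F (f(t, F) = -3 + (-45 - F) = -48 - F)
√(34904 + f(-109, -100)) = √(34904 + (-48 - 1*(-100))) = √(34904 + (-48 + 100)) = √(34904 + 52) = √34956 = 6*√971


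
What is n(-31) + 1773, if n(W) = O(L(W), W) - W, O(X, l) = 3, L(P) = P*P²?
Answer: 1807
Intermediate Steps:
L(P) = P³
n(W) = 3 - W
n(-31) + 1773 = (3 - 1*(-31)) + 1773 = (3 + 31) + 1773 = 34 + 1773 = 1807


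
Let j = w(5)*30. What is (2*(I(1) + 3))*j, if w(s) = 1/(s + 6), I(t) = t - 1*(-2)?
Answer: 360/11 ≈ 32.727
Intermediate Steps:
I(t) = 2 + t (I(t) = t + 2 = 2 + t)
w(s) = 1/(6 + s)
j = 30/11 (j = 30/(6 + 5) = 30/11 ≈ 2.7273)
(2*(I(1) + 3))*j = (2*((2 + 1) + 3))*(30/11) = (2*(3 + 3))*(30/11) = (2*6)*(30/11) = 12*(30/11) = 360/11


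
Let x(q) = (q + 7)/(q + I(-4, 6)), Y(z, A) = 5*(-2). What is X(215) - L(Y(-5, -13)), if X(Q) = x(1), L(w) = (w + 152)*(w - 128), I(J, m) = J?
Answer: 58780/3 ≈ 19593.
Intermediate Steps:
Y(z, A) = -10
L(w) = (-128 + w)*(152 + w) (L(w) = (152 + w)*(-128 + w) = (-128 + w)*(152 + w))
x(q) = (7 + q)/(-4 + q) (x(q) = (q + 7)/(q - 4) = (7 + q)/(-4 + q))
X(Q) = -8/3 (X(Q) = (7 + 1)/(-4 + 1) = 8/(-3) = -⅓*8 = -8/3)
X(215) - L(Y(-5, -13)) = -8/3 - (-19456 + (-10)² + 24*(-10)) = -8/3 - (-19456 + 100 - 240) = -8/3 - 1*(-19596) = -8/3 + 19596 = 58780/3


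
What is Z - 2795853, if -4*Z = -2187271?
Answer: -8996141/4 ≈ -2.2490e+6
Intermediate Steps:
Z = 2187271/4 (Z = -1/4*(-2187271) = 2187271/4 ≈ 5.4682e+5)
Z - 2795853 = 2187271/4 - 2795853 = -8996141/4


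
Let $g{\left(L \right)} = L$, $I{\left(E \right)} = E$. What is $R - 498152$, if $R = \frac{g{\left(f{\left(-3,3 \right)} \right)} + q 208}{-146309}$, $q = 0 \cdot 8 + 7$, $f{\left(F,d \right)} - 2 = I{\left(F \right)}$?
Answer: $- \frac{72884122423}{146309} \approx -4.9815 \cdot 10^{5}$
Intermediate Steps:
$f{\left(F,d \right)} = 2 + F$
$q = 7$ ($q = 0 + 7 = 7$)
$R = - \frac{1455}{146309}$ ($R = \frac{\left(2 - 3\right) + 7 \cdot 208}{-146309} = \left(-1 + 1456\right) \left(- \frac{1}{146309}\right) = 1455 \left(- \frac{1}{146309}\right) = - \frac{1455}{146309} \approx -0.0099447$)
$R - 498152 = - \frac{1455}{146309} - 498152 = - \frac{72884122423}{146309}$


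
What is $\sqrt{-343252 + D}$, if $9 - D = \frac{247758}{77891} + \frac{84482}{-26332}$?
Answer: $\frac{i \sqrt{360980643599169642683030}}{1025512906} \approx 585.87 i$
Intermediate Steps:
$D = \frac{9257828057}{1025512906}$ ($D = 9 - \left(\frac{247758}{77891} + \frac{84482}{-26332}\right) = 9 - \left(247758 \cdot \frac{1}{77891} + 84482 \left(- \frac{1}{26332}\right)\right) = 9 - \left(\frac{247758}{77891} - \frac{42241}{13166}\right) = 9 - - \frac{28211903}{1025512906} = 9 + \frac{28211903}{1025512906} = \frac{9257828057}{1025512906} \approx 9.0275$)
$\sqrt{-343252 + D} = \sqrt{-343252 + \frac{9257828057}{1025512906}} = \sqrt{- \frac{352000098182255}{1025512906}} = \frac{i \sqrt{360980643599169642683030}}{1025512906}$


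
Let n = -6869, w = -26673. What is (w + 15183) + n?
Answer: -18359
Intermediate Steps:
(w + 15183) + n = (-26673 + 15183) - 6869 = -11490 - 6869 = -18359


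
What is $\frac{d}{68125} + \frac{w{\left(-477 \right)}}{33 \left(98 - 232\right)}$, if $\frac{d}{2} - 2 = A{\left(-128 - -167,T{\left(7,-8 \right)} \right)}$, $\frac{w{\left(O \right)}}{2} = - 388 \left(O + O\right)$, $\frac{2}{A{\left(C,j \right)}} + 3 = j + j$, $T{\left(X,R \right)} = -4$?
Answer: $- \frac{1681106464}{10041625} \approx -167.41$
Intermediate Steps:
$A{\left(C,j \right)} = \frac{2}{-3 + 2 j}$ ($A{\left(C,j \right)} = \frac{2}{-3 + \left(j + j\right)} = \frac{2}{-3 + 2 j}$)
$w{\left(O \right)} = - 1552 O$ ($w{\left(O \right)} = 2 \left(- 388 \left(O + O\right)\right) = 2 \left(- 388 \cdot 2 O\right) = 2 \left(- 776 O\right) = - 1552 O$)
$d = \frac{40}{11}$ ($d = 4 + 2 \frac{2}{-3 + 2 \left(-4\right)} = 4 + 2 \frac{2}{-3 - 8} = 4 + 2 \frac{2}{-11} = 4 + 2 \cdot 2 \left(- \frac{1}{11}\right) = 4 + 2 \left(- \frac{2}{11}\right) = 4 - \frac{4}{11} = \frac{40}{11} \approx 3.6364$)
$\frac{d}{68125} + \frac{w{\left(-477 \right)}}{33 \left(98 - 232\right)} = \frac{40}{11 \cdot 68125} + \frac{\left(-1552\right) \left(-477\right)}{33 \left(98 - 232\right)} = \frac{40}{11} \cdot \frac{1}{68125} + \frac{740304}{33 \left(-134\right)} = \frac{8}{149875} + \frac{740304}{-4422} = \frac{8}{149875} + 740304 \left(- \frac{1}{4422}\right) = \frac{8}{149875} - \frac{123384}{737} = - \frac{1681106464}{10041625}$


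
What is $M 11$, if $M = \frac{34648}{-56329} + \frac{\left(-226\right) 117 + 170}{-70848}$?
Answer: $- \frac{335110193}{124712406} \approx -2.6871$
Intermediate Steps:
$M = - \frac{30464563}{124712406}$ ($M = 34648 \left(- \frac{1}{56329}\right) + \left(-26442 + 170\right) \left(- \frac{1}{70848}\right) = - \frac{34648}{56329} - - \frac{821}{2214} = - \frac{34648}{56329} + \frac{821}{2214} = - \frac{30464563}{124712406} \approx -0.24428$)
$M 11 = \left(- \frac{30464563}{124712406}\right) 11 = - \frac{335110193}{124712406}$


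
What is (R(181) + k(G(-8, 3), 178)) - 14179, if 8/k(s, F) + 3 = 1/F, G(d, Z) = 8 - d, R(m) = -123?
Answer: -7624390/533 ≈ -14305.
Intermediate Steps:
k(s, F) = 8/(-3 + 1/F)
(R(181) + k(G(-8, 3), 178)) - 14179 = (-123 - 8*178/(-1 + 3*178)) - 14179 = (-123 - 8*178/(-1 + 534)) - 14179 = (-123 - 8*178/533) - 14179 = (-123 - 8*178*1/533) - 14179 = (-123 - 1424/533) - 14179 = -66983/533 - 14179 = -7624390/533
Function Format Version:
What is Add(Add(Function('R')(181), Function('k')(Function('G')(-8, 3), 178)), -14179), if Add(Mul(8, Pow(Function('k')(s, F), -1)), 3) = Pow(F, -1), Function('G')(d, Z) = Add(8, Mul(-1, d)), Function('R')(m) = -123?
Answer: Rational(-7624390, 533) ≈ -14305.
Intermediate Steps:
Function('k')(s, F) = Mul(8, Pow(Add(-3, Pow(F, -1)), -1))
Add(Add(Function('R')(181), Function('k')(Function('G')(-8, 3), 178)), -14179) = Add(Add(-123, Mul(-8, 178, Pow(Add(-1, Mul(3, 178)), -1))), -14179) = Add(Add(-123, Mul(-8, 178, Pow(Add(-1, 534), -1))), -14179) = Add(Add(-123, Mul(-8, 178, Pow(533, -1))), -14179) = Add(Add(-123, Mul(-8, 178, Rational(1, 533))), -14179) = Add(Add(-123, Rational(-1424, 533)), -14179) = Add(Rational(-66983, 533), -14179) = Rational(-7624390, 533)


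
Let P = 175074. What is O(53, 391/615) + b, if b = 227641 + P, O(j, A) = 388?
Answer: 403103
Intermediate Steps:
b = 402715 (b = 227641 + 175074 = 402715)
O(53, 391/615) + b = 388 + 402715 = 403103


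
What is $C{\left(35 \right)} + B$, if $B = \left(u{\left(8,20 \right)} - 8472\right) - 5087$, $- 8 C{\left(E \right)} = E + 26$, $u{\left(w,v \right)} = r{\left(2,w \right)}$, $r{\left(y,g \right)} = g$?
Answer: $- \frac{108469}{8} \approx -13559.0$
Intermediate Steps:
$u{\left(w,v \right)} = w$
$C{\left(E \right)} = - \frac{13}{4} - \frac{E}{8}$ ($C{\left(E \right)} = - \frac{E + 26}{8} = - \frac{26 + E}{8} = - \frac{13}{4} - \frac{E}{8}$)
$B = -13551$ ($B = \left(8 - 8472\right) - 5087 = -8464 - 5087 = -13551$)
$C{\left(35 \right)} + B = \left(- \frac{13}{4} - \frac{35}{8}\right) - 13551 = - \frac{61}{8} - 13551 = - \frac{108469}{8}$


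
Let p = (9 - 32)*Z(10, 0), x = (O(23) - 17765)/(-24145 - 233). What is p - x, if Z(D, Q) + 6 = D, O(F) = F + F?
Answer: -2260495/24378 ≈ -92.727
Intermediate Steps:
O(F) = 2*F
Z(D, Q) = -6 + D
x = 17719/24378 (x = (2*23 - 17765)/(-24145 - 233) = (46 - 17765)/(-24378) = -17719*(-1/24378) = 17719/24378 ≈ 0.72684)
p = -92 (p = (9 - 32)*(-6 + 10) = -23*4 = -92)
p - x = -92 - 1*17719/24378 = -92 - 17719/24378 = -2260495/24378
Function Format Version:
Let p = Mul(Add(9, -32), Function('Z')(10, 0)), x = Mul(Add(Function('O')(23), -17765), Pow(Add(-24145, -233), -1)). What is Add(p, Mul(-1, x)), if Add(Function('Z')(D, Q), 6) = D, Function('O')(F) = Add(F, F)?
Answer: Rational(-2260495, 24378) ≈ -92.727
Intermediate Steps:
Function('O')(F) = Mul(2, F)
Function('Z')(D, Q) = Add(-6, D)
x = Rational(17719, 24378) (x = Mul(Add(Mul(2, 23), -17765), Pow(Add(-24145, -233), -1)) = Mul(Add(46, -17765), Pow(-24378, -1)) = Mul(-17719, Rational(-1, 24378)) = Rational(17719, 24378) ≈ 0.72684)
p = -92 (p = Mul(Add(9, -32), Add(-6, 10)) = Mul(-23, 4) = -92)
Add(p, Mul(-1, x)) = Add(-92, Mul(-1, Rational(17719, 24378))) = Add(-92, Rational(-17719, 24378)) = Rational(-2260495, 24378)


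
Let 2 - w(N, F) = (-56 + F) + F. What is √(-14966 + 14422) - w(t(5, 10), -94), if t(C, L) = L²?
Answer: -246 + 4*I*√34 ≈ -246.0 + 23.324*I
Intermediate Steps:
w(N, F) = 58 - 2*F (w(N, F) = 2 - ((-56 + F) + F) = 2 - (-56 + 2*F) = 2 + (56 - 2*F) = 58 - 2*F)
√(-14966 + 14422) - w(t(5, 10), -94) = √(-14966 + 14422) - (58 - 2*(-94)) = √(-544) - (58 + 188) = 4*I*√34 - 1*246 = 4*I*√34 - 246 = -246 + 4*I*√34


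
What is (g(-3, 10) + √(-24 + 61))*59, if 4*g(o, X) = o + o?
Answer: -177/2 + 59*√37 ≈ 270.38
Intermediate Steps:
g(o, X) = o/2 (g(o, X) = (o + o)/4 = (2*o)/4 = o/2)
(g(-3, 10) + √(-24 + 61))*59 = ((½)*(-3) + √(-24 + 61))*59 = (-3/2 + √37)*59 = -177/2 + 59*√37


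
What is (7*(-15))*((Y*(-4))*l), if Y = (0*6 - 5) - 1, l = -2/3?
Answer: 1680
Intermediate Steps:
l = -2/3 (l = -2*1/3 = -2/3 ≈ -0.66667)
Y = -6 (Y = (0 - 5) - 1 = -5 - 1 = -6)
(7*(-15))*((Y*(-4))*l) = (7*(-15))*(-6*(-4)*(-2/3)) = -2520*(-2)/3 = -105*(-16) = 1680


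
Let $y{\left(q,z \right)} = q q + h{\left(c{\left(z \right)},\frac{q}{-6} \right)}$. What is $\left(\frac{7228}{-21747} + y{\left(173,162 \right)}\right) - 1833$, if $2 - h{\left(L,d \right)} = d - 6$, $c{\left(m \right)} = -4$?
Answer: $\frac{407864999}{14498} \approx 28133.0$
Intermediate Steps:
$h{\left(L,d \right)} = 8 - d$ ($h{\left(L,d \right)} = 2 - \left(d - 6\right) = 2 - \left(-6 + d\right) = 8 - d$)
$y{\left(q,z \right)} = 8 + q^{2} + \frac{q}{6}$ ($y{\left(q,z \right)} = q q - \left(-8 + \frac{q}{-6}\right) = q^{2} - \left(-8 + q \left(- \frac{1}{6}\right)\right) = q^{2} - \left(-8 - \frac{q}{6}\right) = q^{2} + \left(8 + \frac{q}{6}\right) = 8 + q^{2} + \frac{q}{6}$)
$\left(\frac{7228}{-21747} + y{\left(173,162 \right)}\right) - 1833 = \left(\frac{7228}{-21747} + \left(8 + 173^{2} + \frac{1}{6} \cdot 173\right)\right) - 1833 = \left(7228 \left(- \frac{1}{21747}\right) + \left(8 + 29929 + \frac{173}{6}\right)\right) - 1833 = \left(- \frac{7228}{21747} + \frac{179795}{6}\right) - 1833 = \frac{434439833}{14498} - 1833 = \frac{407864999}{14498}$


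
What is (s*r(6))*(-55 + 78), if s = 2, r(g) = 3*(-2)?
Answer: -276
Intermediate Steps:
r(g) = -6
(s*r(6))*(-55 + 78) = (2*(-6))*(-55 + 78) = -12*23 = -276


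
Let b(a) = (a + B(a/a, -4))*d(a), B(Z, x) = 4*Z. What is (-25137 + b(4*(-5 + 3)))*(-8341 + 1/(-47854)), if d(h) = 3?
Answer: 10038228757035/47854 ≈ 2.0977e+8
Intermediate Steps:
b(a) = 12 + 3*a (b(a) = (a + 4*(a/a))*3 = (a + 4*1)*3 = (a + 4)*3 = (4 + a)*3 = 12 + 3*a)
(-25137 + b(4*(-5 + 3)))*(-8341 + 1/(-47854)) = (-25137 + (12 + 3*(4*(-5 + 3))))*(-8341 + 1/(-47854)) = (-25137 + (12 + 3*(4*(-2))))*(-8341 - 1/47854) = (-25137 + (12 + 3*(-8)))*(-399150215/47854) = (-25137 + (12 - 24))*(-399150215/47854) = (-25137 - 12)*(-399150215/47854) = -25149*(-399150215/47854) = 10038228757035/47854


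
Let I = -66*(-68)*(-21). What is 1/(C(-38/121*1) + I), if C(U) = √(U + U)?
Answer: -2851002/268701236515 - 11*I*√19/537402473030 ≈ -1.061e-5 - 8.9222e-11*I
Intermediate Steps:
I = -94248 (I = 4488*(-21) = -94248)
C(U) = √2*√U (C(U) = √(2*U) = √2*√U)
1/(C(-38/121*1) + I) = 1/(√2*√(-38/121*1) - 94248) = 1/(√2*√(-38/121) - 94248) = 1/(√2*(I*√38/11) - 94248) = 1/(2*I*√19/11 - 94248) = 1/(-94248 + 2*I*√19/11)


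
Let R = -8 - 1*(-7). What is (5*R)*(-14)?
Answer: 70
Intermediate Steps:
R = -1 (R = -8 + 7 = -1)
(5*R)*(-14) = (5*(-1))*(-14) = -5*(-14) = 70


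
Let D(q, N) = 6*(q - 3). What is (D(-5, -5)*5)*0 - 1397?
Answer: -1397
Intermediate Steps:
D(q, N) = -18 + 6*q (D(q, N) = 6*(-3 + q) = -18 + 6*q)
(D(-5, -5)*5)*0 - 1397 = ((-18 + 6*(-5))*5)*0 - 1397 = ((-18 - 30)*5)*0 - 1397 = -48*5*0 - 1397 = -240*0 - 1397 = 0 - 1397 = -1397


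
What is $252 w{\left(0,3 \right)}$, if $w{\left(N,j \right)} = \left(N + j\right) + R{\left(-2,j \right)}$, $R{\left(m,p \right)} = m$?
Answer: $252$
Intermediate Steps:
$w{\left(N,j \right)} = -2 + N + j$ ($w{\left(N,j \right)} = \left(N + j\right) - 2 = -2 + N + j$)
$252 w{\left(0,3 \right)} = 252 \left(-2 + 0 + 3\right) = 252 \cdot 1 = 252$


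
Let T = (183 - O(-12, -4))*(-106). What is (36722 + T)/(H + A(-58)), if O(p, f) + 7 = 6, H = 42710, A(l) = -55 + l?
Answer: 17218/42597 ≈ 0.40421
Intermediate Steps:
O(p, f) = -1 (O(p, f) = -7 + 6 = -1)
T = -19504 (T = (183 - 1*(-1))*(-106) = (183 + 1)*(-106) = 184*(-106) = -19504)
(36722 + T)/(H + A(-58)) = (36722 - 19504)/(42710 + (-55 - 58)) = 17218/(42710 - 113) = 17218/42597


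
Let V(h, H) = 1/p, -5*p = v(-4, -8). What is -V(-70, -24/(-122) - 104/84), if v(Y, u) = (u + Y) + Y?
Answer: -5/16 ≈ -0.31250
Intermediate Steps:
v(Y, u) = u + 2*Y (v(Y, u) = (Y + u) + Y = u + 2*Y)
p = 16/5 (p = -(-8 + 2*(-4))/5 = -(-8 - 8)/5 = -⅕*(-16) = 16/5 ≈ 3.2000)
V(h, H) = 5/16 (V(h, H) = 1/(16/5) = 5/16)
-V(-70, -24/(-122) - 104/84) = -1*5/16 = -5/16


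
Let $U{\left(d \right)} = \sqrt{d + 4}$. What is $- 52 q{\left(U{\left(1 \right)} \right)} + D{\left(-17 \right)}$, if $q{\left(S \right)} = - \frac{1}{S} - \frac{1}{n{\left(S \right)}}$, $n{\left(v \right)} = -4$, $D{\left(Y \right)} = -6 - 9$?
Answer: $-28 + \frac{52 \sqrt{5}}{5} \approx -4.7449$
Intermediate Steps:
$D{\left(Y \right)} = -15$ ($D{\left(Y \right)} = -6 - 9 = -15$)
$U{\left(d \right)} = \sqrt{4 + d}$
$q{\left(S \right)} = \frac{1}{4} - \frac{1}{S}$ ($q{\left(S \right)} = - \frac{1}{S} - \frac{1}{-4} = - \frac{1}{S} - - \frac{1}{4} = - \frac{1}{S} + \frac{1}{4} = \frac{1}{4} - \frac{1}{S}$)
$- 52 q{\left(U{\left(1 \right)} \right)} + D{\left(-17 \right)} = - 52 \frac{-4 + \sqrt{4 + 1}}{4 \sqrt{4 + 1}} - 15 = - 52 \frac{-4 + \sqrt{5}}{4 \sqrt{5}} - 15 = - 52 \frac{\frac{\sqrt{5}}{5} \left(-4 + \sqrt{5}\right)}{4} - 15 = - 52 \frac{\sqrt{5} \left(-4 + \sqrt{5}\right)}{20} - 15 = - \frac{13 \sqrt{5} \left(-4 + \sqrt{5}\right)}{5} - 15 = -15 - \frac{13 \sqrt{5} \left(-4 + \sqrt{5}\right)}{5}$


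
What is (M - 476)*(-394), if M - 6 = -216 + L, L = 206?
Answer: 189120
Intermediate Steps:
M = -4 (M = 6 + (-216 + 206) = 6 - 10 = -4)
(M - 476)*(-394) = (-4 - 476)*(-394) = -480*(-394) = 189120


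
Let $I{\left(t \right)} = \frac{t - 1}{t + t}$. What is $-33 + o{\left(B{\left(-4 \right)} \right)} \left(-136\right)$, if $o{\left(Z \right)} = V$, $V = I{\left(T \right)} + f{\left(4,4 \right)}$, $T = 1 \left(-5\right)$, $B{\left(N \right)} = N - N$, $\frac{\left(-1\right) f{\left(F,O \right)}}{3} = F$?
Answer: $\frac{7587}{5} \approx 1517.4$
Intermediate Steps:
$f{\left(F,O \right)} = - 3 F$
$B{\left(N \right)} = 0$
$T = -5$
$I{\left(t \right)} = \frac{-1 + t}{2 t}$
$V = - \frac{57}{5}$ ($V = \frac{-1 - 5}{2 \left(-5\right)} - 12 = \frac{1}{2} \left(- \frac{1}{5}\right) \left(-6\right) - 12 = \frac{3}{5} - 12 = - \frac{57}{5} \approx -11.4$)
$o{\left(Z \right)} = - \frac{57}{5}$
$-33 + o{\left(B{\left(-4 \right)} \right)} \left(-136\right) = -33 - - \frac{7752}{5} = -33 + \frac{7752}{5} = \frac{7587}{5}$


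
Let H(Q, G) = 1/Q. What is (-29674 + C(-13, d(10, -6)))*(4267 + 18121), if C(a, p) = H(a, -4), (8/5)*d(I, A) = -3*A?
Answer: -8636462044/13 ≈ -6.6434e+8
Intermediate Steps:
d(I, A) = -15*A/8 (d(I, A) = 5*(-3*A)/8 = -15*A/8)
C(a, p) = 1/a
(-29674 + C(-13, d(10, -6)))*(4267 + 18121) = (-29674 + 1/(-13))*(4267 + 18121) = (-29674 - 1/13)*22388 = -385763/13*22388 = -8636462044/13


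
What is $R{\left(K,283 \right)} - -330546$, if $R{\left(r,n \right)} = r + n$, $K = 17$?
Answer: $330846$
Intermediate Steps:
$R{\left(r,n \right)} = n + r$
$R{\left(K,283 \right)} - -330546 = \left(283 + 17\right) - -330546 = 300 + 330546 = 330846$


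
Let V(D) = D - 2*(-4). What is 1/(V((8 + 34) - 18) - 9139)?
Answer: -1/9107 ≈ -0.00010981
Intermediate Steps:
V(D) = 8 + D (V(D) = D + 8 = 8 + D)
1/(V((8 + 34) - 18) - 9139) = 1/((8 + ((8 + 34) - 18)) - 9139) = 1/((8 + (42 - 18)) - 9139) = 1/((8 + 24) - 9139) = 1/(32 - 9139) = 1/(-9107) = -1/9107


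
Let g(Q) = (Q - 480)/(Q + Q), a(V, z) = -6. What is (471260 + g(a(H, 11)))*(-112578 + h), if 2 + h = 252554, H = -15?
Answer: 65969816187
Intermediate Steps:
g(Q) = (-480 + Q)/(2*Q) (g(Q) = (-480 + Q)/((2*Q)) = (-480 + Q)*(1/(2*Q)) = (-480 + Q)/(2*Q))
h = 252552 (h = -2 + 252554 = 252552)
(471260 + g(a(H, 11)))*(-112578 + h) = (471260 + (½)*(-480 - 6)/(-6))*(-112578 + 252552) = (471260 + (½)*(-⅙)*(-486))*139974 = (471260 + 81/2)*139974 = (942601/2)*139974 = 65969816187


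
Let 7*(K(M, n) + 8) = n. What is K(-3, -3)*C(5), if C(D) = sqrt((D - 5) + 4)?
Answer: -118/7 ≈ -16.857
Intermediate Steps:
K(M, n) = -8 + n/7
C(D) = sqrt(-1 + D) (C(D) = sqrt((-5 + D) + 4) = sqrt(-1 + D))
K(-3, -3)*C(5) = (-8 + (1/7)*(-3))*sqrt(-1 + 5) = (-8 - 3/7)*sqrt(4) = -59/7*2 = -118/7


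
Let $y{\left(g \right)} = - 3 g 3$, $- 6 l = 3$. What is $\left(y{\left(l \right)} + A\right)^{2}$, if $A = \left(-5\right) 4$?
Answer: $\frac{961}{4} \approx 240.25$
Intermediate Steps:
$l = - \frac{1}{2}$ ($l = \left(- \frac{1}{6}\right) 3 = - \frac{1}{2} \approx -0.5$)
$A = -20$
$y{\left(g \right)} = - 9 g$
$\left(y{\left(l \right)} + A\right)^{2} = \left(\left(-9\right) \left(- \frac{1}{2}\right) - 20\right)^{2} = \left(\frac{9}{2} - 20\right)^{2} = \left(- \frac{31}{2}\right)^{2} = \frac{961}{4}$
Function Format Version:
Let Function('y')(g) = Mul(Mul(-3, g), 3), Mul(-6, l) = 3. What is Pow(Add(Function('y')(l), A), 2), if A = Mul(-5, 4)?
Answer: Rational(961, 4) ≈ 240.25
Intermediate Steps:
l = Rational(-1, 2) (l = Mul(Rational(-1, 6), 3) = Rational(-1, 2) ≈ -0.50000)
A = -20
Function('y')(g) = Mul(-9, g)
Pow(Add(Function('y')(l), A), 2) = Pow(Add(Mul(-9, Rational(-1, 2)), -20), 2) = Pow(Add(Rational(9, 2), -20), 2) = Pow(Rational(-31, 2), 2) = Rational(961, 4)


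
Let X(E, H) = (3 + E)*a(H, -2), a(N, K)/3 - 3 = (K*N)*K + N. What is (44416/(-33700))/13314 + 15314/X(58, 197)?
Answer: 578869981/6842397450 ≈ 0.084600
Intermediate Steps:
a(N, K) = 9 + 3*N + 3*N*K² (a(N, K) = 9 + 3*((K*N)*K + N) = 9 + 3*(N*K² + N) = 9 + 3*(N + N*K²) = 9 + (3*N + 3*N*K²) = 9 + 3*N + 3*N*K²)
X(E, H) = (3 + E)*(9 + 15*H) (X(E, H) = (3 + E)*(9 + 3*H + 3*H*(-2)²) = (3 + E)*(9 + 3*H + 3*H*4) = (3 + E)*(9 + 3*H + 12*H) = (3 + E)*(9 + 15*H))
(44416/(-33700))/13314 + 15314/X(58, 197) = (44416/(-33700))/13314 + 15314/((3*(3 + 58)*(3 + 5*197))) = (44416*(-1/33700))*(1/13314) + 15314/((3*61*(3 + 985))) = -11104/8425*1/13314 + 15314/((3*61*988)) = -5552/56085225 + 15314/180804 = -5552/56085225 + 15314*(1/180804) = -5552/56085225 + 31/366 = 578869981/6842397450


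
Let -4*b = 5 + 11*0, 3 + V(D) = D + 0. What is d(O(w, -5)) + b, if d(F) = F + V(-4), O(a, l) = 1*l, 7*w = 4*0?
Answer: -53/4 ≈ -13.250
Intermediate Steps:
w = 0 (w = (4*0)/7 = (⅐)*0 = 0)
V(D) = -3 + D (V(D) = -3 + (D + 0) = -3 + D)
O(a, l) = l
d(F) = -7 + F (d(F) = F + (-3 - 4) = F - 7 = -7 + F)
b = -5/4 (b = -(5 + 11*0)/4 = -(5 + 0)/4 = -¼*5 = -5/4 ≈ -1.2500)
d(O(w, -5)) + b = (-7 - 5) - 5/4 = -12 - 5/4 = -53/4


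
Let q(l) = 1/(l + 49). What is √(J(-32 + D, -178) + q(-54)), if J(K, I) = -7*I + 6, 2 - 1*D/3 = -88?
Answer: √31295/5 ≈ 35.381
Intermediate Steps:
D = 270 (D = 6 - 3*(-88) = 6 + 264 = 270)
q(l) = 1/(49 + l)
J(K, I) = 6 - 7*I
√(J(-32 + D, -178) + q(-54)) = √((6 - 7*(-178)) + 1/(49 - 54)) = √((6 + 1246) + 1/(-5)) = √(1252 - ⅕) = √(6259/5) = √31295/5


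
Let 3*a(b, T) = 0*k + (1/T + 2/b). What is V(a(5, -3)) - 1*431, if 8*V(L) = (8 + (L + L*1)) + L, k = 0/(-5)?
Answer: -51599/120 ≈ -429.99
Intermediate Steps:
k = 0 (k = 0*(-1/5) = 0)
a(b, T) = 1/(3*T) + 2/(3*b) (a(b, T) = (0*0 + (1/T + 2/b))/3 = (0 + (1/T + 2/b))/3 = (1/T + 2/b)/3 = 1/(3*T) + 2/(3*b))
V(L) = 1 + 3*L/8 (V(L) = ((8 + (L + L*1)) + L)/8 = ((8 + (L + L)) + L)/8 = ((8 + 2*L) + L)/8 = (8 + 3*L)/8 = 1 + 3*L/8)
V(a(5, -3)) - 1*431 = (1 + 3*((1/3)*(5 + 2*(-3))/(-3*5))/8) - 1*431 = (1 + 3*((1/3)*(-1/3)*(1/5)*(5 - 6))/8) - 431 = (1 + 3*((1/3)*(-1/3)*(1/5)*(-1))/8) - 431 = (1 + (3/8)*(1/45)) - 431 = (1 + 1/120) - 431 = 121/120 - 431 = -51599/120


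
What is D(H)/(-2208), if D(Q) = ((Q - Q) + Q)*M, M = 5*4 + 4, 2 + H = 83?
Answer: -81/92 ≈ -0.88043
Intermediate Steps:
H = 81 (H = -2 + 83 = 81)
M = 24 (M = 20 + 4 = 24)
D(Q) = 24*Q (D(Q) = ((Q - Q) + Q)*24 = (0 + Q)*24 = Q*24 = 24*Q)
D(H)/(-2208) = (24*81)/(-2208) = 1944*(-1/2208) = -81/92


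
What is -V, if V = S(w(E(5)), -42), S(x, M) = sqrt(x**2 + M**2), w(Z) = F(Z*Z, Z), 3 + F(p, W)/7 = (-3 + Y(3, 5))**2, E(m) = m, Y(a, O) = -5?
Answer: -119*sqrt(13) ≈ -429.06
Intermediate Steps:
F(p, W) = 427 (F(p, W) = -21 + 7*(-3 - 5)**2 = -21 + 7*(-8)**2 = -21 + 7*64 = -21 + 448 = 427)
w(Z) = 427
S(x, M) = sqrt(M**2 + x**2)
V = 119*sqrt(13) (V = sqrt((-42)**2 + 427**2) = sqrt(1764 + 182329) = sqrt(184093) = 119*sqrt(13) ≈ 429.06)
-V = -119*sqrt(13)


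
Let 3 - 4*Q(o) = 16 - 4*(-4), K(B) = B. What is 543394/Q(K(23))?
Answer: -2173576/29 ≈ -74951.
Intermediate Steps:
Q(o) = -29/4 (Q(o) = 3/4 - (16 - 4*(-4))/4 = 3/4 - (16 + 16)/4 = 3/4 - 1/4*32 = 3/4 - 8 = -29/4)
543394/Q(K(23)) = 543394/(-29/4) = 543394*(-4/29) = -2173576/29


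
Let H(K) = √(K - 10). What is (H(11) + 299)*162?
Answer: 48600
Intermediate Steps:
H(K) = √(-10 + K)
(H(11) + 299)*162 = (√(-10 + 11) + 299)*162 = (√1 + 299)*162 = (1 + 299)*162 = 300*162 = 48600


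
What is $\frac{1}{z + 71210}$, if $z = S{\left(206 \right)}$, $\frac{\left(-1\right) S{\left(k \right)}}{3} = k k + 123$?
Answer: $- \frac{1}{56467} \approx -1.7709 \cdot 10^{-5}$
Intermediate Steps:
$S{\left(k \right)} = -369 - 3 k^{2}$ ($S{\left(k \right)} = - 3 \left(k k + 123\right) = - 3 \left(k^{2} + 123\right) = - 3 \left(123 + k^{2}\right) = -369 - 3 k^{2}$)
$z = -127677$ ($z = -369 - 3 \cdot 206^{2} = -369 - 127308 = -127677$)
$\frac{1}{z + 71210} = \frac{1}{-127677 + 71210} = \frac{1}{-56467} = - \frac{1}{56467}$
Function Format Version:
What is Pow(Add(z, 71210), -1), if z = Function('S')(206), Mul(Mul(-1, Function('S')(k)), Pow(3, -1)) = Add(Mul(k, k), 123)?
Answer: Rational(-1, 56467) ≈ -1.7709e-5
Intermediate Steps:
Function('S')(k) = Add(-369, Mul(-3, Pow(k, 2))) (Function('S')(k) = Mul(-3, Add(Mul(k, k), 123)) = Mul(-3, Add(Pow(k, 2), 123)) = Mul(-3, Add(123, Pow(k, 2))) = Add(-369, Mul(-3, Pow(k, 2))))
z = -127677 (z = Add(-369, Mul(-3, Pow(206, 2))) = Add(-369, Mul(-3, 42436)) = Add(-369, -127308) = -127677)
Pow(Add(z, 71210), -1) = Pow(Add(-127677, 71210), -1) = Pow(-56467, -1) = Rational(-1, 56467)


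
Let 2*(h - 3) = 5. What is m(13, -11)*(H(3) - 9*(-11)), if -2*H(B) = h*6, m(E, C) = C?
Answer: -1815/2 ≈ -907.50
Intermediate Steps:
h = 11/2 (h = 3 + (½)*5 = 3 + 5/2 = 11/2 ≈ 5.5000)
H(B) = -33/2 (H(B) = -11*6/4 = -½*33 = -33/2)
m(13, -11)*(H(3) - 9*(-11)) = -11*(-33/2 - 9*(-11)) = -11*(-33/2 + 99) = -11*165/2 = -1815/2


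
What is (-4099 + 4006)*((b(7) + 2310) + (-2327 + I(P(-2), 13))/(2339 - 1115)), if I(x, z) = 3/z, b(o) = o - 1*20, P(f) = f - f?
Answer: -141513512/663 ≈ -2.1344e+5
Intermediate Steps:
P(f) = 0
b(o) = -20 + o (b(o) = o - 20 = -20 + o)
(-4099 + 4006)*((b(7) + 2310) + (-2327 + I(P(-2), 13))/(2339 - 1115)) = (-4099 + 4006)*(((-20 + 7) + 2310) + (-2327 + 3/13)/(2339 - 1115)) = -93*((-13 + 2310) + (-2327 + 3*(1/13))/1224) = -93*(2297 + (-2327 + 3/13)*(1/1224)) = -93*(2297 - 30248/13*1/1224) = -93*(2297 - 3781/1989) = -93*4564952/1989 = -141513512/663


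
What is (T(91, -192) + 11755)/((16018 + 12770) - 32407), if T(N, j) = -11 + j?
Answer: -11552/3619 ≈ -3.1920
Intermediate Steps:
(T(91, -192) + 11755)/((16018 + 12770) - 32407) = ((-11 - 192) + 11755)/((16018 + 12770) - 32407) = (-203 + 11755)/(28788 - 32407) = 11552/(-3619) = 11552*(-1/3619) = -11552/3619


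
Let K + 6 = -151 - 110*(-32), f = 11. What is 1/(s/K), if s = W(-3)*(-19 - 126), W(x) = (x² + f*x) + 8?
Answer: 3363/2320 ≈ 1.4496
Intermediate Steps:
W(x) = 8 + x² + 11*x (W(x) = (x² + 11*x) + 8 = 8 + x² + 11*x)
K = 3363 (K = -6 + (-151 - 110*(-32)) = -6 + (-151 + 3520) = -6 + 3369 = 3363)
s = 2320 (s = (8 + (-3)² + 11*(-3))*(-19 - 126) = (8 + 9 - 33)*(-145) = -16*(-145) = 2320)
1/(s/K) = 1/(2320/3363) = 3363/2320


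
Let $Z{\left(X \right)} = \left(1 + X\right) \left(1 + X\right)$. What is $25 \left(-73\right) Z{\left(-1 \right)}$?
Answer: $0$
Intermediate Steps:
$Z{\left(X \right)} = \left(1 + X\right)^{2}$
$25 \left(-73\right) Z{\left(-1 \right)} = 25 \left(-73\right) \left(1 - 1\right)^{2} = - 1825 \cdot 0^{2} = \left(-1825\right) 0 = 0$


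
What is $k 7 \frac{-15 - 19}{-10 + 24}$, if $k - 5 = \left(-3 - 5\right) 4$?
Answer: $459$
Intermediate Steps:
$k = -27$ ($k = 5 + \left(-3 - 5\right) 4 = 5 - 32 = -27$)
$k 7 \frac{-15 - 19}{-10 + 24} = \left(-27\right) 7 \frac{-15 - 19}{-10 + 24} = - 189 \left(- \frac{34}{14}\right) = - 189 \left(\left(-34\right) \frac{1}{14}\right) = \left(-189\right) \left(- \frac{17}{7}\right) = 459$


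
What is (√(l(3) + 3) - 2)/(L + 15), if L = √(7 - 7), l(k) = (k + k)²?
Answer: -2/15 + √39/15 ≈ 0.28300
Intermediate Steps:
l(k) = 4*k² (l(k) = (2*k)² = 4*k²)
L = 0 (L = √0 = 0)
(√(l(3) + 3) - 2)/(L + 15) = (√(4*3² + 3) - 2)/(0 + 15) = (√(4*9 + 3) - 2)/15 = (√(36 + 3) - 2)/15 = (√39 - 2)/15 = (-2 + √39)/15 = -2/15 + √39/15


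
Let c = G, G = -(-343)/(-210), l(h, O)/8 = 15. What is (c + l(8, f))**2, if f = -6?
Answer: 12609601/900 ≈ 14011.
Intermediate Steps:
l(h, O) = 120 (l(h, O) = 8*15 = 120)
G = -49/30 (G = -(-343)*(-1)/210 = -1*49/30 = -49/30 ≈ -1.6333)
c = -49/30 ≈ -1.6333
(c + l(8, f))**2 = (-49/30 + 120)**2 = (3551/30)**2 = 12609601/900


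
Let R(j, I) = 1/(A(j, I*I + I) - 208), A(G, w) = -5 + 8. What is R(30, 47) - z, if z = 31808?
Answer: -6520641/205 ≈ -31808.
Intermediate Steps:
A(G, w) = 3
R(j, I) = -1/205 (R(j, I) = 1/(3 - 208) = 1/(-205) = -1/205)
R(30, 47) - z = -1/205 - 1*31808 = -1/205 - 31808 = -6520641/205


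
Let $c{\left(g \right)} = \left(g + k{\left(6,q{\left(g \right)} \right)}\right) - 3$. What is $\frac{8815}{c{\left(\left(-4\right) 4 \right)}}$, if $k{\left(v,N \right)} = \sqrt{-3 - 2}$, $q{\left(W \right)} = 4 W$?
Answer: $- \frac{167485}{366} - \frac{8815 i \sqrt{5}}{366} \approx -457.61 - 53.855 i$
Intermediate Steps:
$k{\left(v,N \right)} = i \sqrt{5}$ ($k{\left(v,N \right)} = \sqrt{-5} = i \sqrt{5}$)
$c{\left(g \right)} = -3 + g + i \sqrt{5}$ ($c{\left(g \right)} = \left(g + i \sqrt{5}\right) - 3 = -3 + g + i \sqrt{5}$)
$\frac{8815}{c{\left(\left(-4\right) 4 \right)}} = \frac{8815}{-3 - 16 + i \sqrt{5}} = \frac{8815}{-19 + i \sqrt{5}}$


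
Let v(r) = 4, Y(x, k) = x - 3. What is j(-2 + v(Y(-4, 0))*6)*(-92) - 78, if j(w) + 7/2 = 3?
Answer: -32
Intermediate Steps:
Y(x, k) = -3 + x
j(w) = -½ (j(w) = -7/2 + 3 = -½)
j(-2 + v(Y(-4, 0))*6)*(-92) - 78 = -½*(-92) - 78 = 46 - 78 = -32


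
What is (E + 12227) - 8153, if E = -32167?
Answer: -28093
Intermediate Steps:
(E + 12227) - 8153 = (-32167 + 12227) - 8153 = -19940 - 8153 = -28093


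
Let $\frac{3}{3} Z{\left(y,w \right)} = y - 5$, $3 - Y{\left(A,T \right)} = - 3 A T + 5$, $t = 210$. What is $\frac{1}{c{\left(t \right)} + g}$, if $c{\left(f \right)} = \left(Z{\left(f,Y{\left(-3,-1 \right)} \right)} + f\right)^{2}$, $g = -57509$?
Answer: $\frac{1}{114716} \approx 8.7172 \cdot 10^{-6}$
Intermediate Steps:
$Y{\left(A,T \right)} = -2 + 3 A T$ ($Y{\left(A,T \right)} = 3 - \left(- 3 A T + 5\right) = 3 - \left(5 - 3 A T\right) = 3 + \left(-5 + 3 A T\right) = -2 + 3 A T$)
$Z{\left(y,w \right)} = -5 + y$ ($Z{\left(y,w \right)} = y - 5 = -5 + y$)
$c{\left(f \right)} = \left(-5 + 2 f\right)^{2}$ ($c{\left(f \right)} = \left(\left(-5 + f\right) + f\right)^{2} = \left(-5 + 2 f\right)^{2}$)
$\frac{1}{c{\left(t \right)} + g} = \frac{1}{\left(-5 + 2 \cdot 210\right)^{2} - 57509} = \frac{1}{\left(-5 + 420\right)^{2} - 57509} = \frac{1}{415^{2} - 57509} = \frac{1}{172225 - 57509} = \frac{1}{114716}$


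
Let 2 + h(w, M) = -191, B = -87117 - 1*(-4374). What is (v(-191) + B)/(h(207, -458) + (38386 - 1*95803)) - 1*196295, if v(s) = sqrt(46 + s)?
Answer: -11308472207/57610 - I*sqrt(145)/57610 ≈ -1.9629e+5 - 0.00020902*I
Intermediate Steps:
B = -82743 (B = -87117 + 4374 = -82743)
h(w, M) = -193 (h(w, M) = -2 - 191 = -193)
(v(-191) + B)/(h(207, -458) + (38386 - 1*95803)) - 1*196295 = (sqrt(46 - 191) - 82743)/(-193 + (38386 - 1*95803)) - 1*196295 = (sqrt(-145) - 82743)/(-193 + (38386 - 95803)) - 196295 = (I*sqrt(145) - 82743)/(-193 - 57417) - 196295 = (-82743 + I*sqrt(145))/(-57610) - 196295 = (-82743 + I*sqrt(145))*(-1/57610) - 196295 = (82743/57610 - I*sqrt(145)/57610) - 196295 = -11308472207/57610 - I*sqrt(145)/57610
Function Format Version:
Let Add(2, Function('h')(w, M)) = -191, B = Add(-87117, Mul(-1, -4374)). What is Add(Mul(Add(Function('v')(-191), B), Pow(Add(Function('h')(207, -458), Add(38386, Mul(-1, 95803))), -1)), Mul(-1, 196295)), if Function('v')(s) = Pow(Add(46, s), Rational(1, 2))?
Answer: Add(Rational(-11308472207, 57610), Mul(Rational(-1, 57610), I, Pow(145, Rational(1, 2)))) ≈ Add(-1.9629e+5, Mul(-0.00020902, I))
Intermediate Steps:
B = -82743 (B = Add(-87117, 4374) = -82743)
Function('h')(w, M) = -193 (Function('h')(w, M) = Add(-2, -191) = -193)
Add(Mul(Add(Function('v')(-191), B), Pow(Add(Function('h')(207, -458), Add(38386, Mul(-1, 95803))), -1)), Mul(-1, 196295)) = Add(Mul(Add(Pow(Add(46, -191), Rational(1, 2)), -82743), Pow(Add(-193, Add(38386, Mul(-1, 95803))), -1)), Mul(-1, 196295)) = Add(Mul(Add(Pow(-145, Rational(1, 2)), -82743), Pow(Add(-193, Add(38386, -95803)), -1)), -196295) = Add(Mul(Add(Mul(I, Pow(145, Rational(1, 2))), -82743), Pow(Add(-193, -57417), -1)), -196295) = Add(Mul(Add(-82743, Mul(I, Pow(145, Rational(1, 2)))), Pow(-57610, -1)), -196295) = Add(Mul(Add(-82743, Mul(I, Pow(145, Rational(1, 2)))), Rational(-1, 57610)), -196295) = Add(Add(Rational(82743, 57610), Mul(Rational(-1, 57610), I, Pow(145, Rational(1, 2)))), -196295) = Add(Rational(-11308472207, 57610), Mul(Rational(-1, 57610), I, Pow(145, Rational(1, 2))))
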